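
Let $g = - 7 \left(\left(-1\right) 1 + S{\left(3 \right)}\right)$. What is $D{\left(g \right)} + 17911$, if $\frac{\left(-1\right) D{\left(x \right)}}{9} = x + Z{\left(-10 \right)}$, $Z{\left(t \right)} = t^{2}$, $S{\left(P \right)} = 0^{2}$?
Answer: $16948$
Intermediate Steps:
$S{\left(P \right)} = 0$
$g = 7$ ($g = - 7 \left(\left(-1\right) 1 + 0\right) = - 7 \left(-1 + 0\right) = \left(-7\right) \left(-1\right) = 7$)
$D{\left(x \right)} = -900 - 9 x$ ($D{\left(x \right)} = - 9 \left(x + \left(-10\right)^{2}\right) = - 9 \left(x + 100\right) = - 9 \left(100 + x\right) = -900 - 9 x$)
$D{\left(g \right)} + 17911 = \left(-900 - 63\right) + 17911 = -963 + 17911 = 16948$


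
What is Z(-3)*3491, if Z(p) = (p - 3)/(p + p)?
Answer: 3491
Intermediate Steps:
Z(p) = (-3 + p)/(2*p) (Z(p) = (-3 + p)/((2*p)) = (-3 + p)*(1/(2*p)) = (-3 + p)/(2*p))
Z(-3)*3491 = ((½)*(-3 - 3)/(-3))*3491 = ((½)*(-⅓)*(-6))*3491 = 1*3491 = 3491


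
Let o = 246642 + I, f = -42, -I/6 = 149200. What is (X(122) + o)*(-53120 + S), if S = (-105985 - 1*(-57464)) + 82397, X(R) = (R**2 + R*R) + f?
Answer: 11908803008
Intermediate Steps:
I = -895200 (I = -6*149200 = -895200)
X(R) = -42 + 2*R**2 (X(R) = (R**2 + R*R) - 42 = (R**2 + R**2) - 42 = 2*R**2 - 42 = -42 + 2*R**2)
o = -648558 (o = 246642 - 895200 = -648558)
S = 33876 (S = (-105985 + 57464) + 82397 = -48521 + 82397 = 33876)
(X(122) + o)*(-53120 + S) = ((-42 + 2*122**2) - 648558)*(-53120 + 33876) = ((-42 + 2*14884) - 648558)*(-19244) = ((-42 + 29768) - 648558)*(-19244) = (29726 - 648558)*(-19244) = -618832*(-19244) = 11908803008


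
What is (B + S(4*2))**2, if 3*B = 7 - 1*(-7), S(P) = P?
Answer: 1444/9 ≈ 160.44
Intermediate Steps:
B = 14/3 (B = (7 - 1*(-7))/3 = (7 + 7)/3 = (1/3)*14 = 14/3 ≈ 4.6667)
(B + S(4*2))**2 = (14/3 + 4*2)**2 = (14/3 + 8)**2 = (38/3)**2 = 1444/9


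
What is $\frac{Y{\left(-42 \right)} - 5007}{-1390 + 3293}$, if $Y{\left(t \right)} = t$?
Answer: $- \frac{459}{173} \approx -2.6532$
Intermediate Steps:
$\frac{Y{\left(-42 \right)} - 5007}{-1390 + 3293} = \frac{-42 - 5007}{-1390 + 3293} = - \frac{5049}{1903} = \left(-5049\right) \frac{1}{1903} = - \frac{459}{173}$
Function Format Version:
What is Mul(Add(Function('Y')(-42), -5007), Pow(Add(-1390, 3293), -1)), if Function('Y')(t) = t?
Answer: Rational(-459, 173) ≈ -2.6532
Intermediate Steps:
Mul(Add(Function('Y')(-42), -5007), Pow(Add(-1390, 3293), -1)) = Mul(Add(-42, -5007), Pow(Add(-1390, 3293), -1)) = Mul(-5049, Pow(1903, -1)) = Mul(-5049, Rational(1, 1903)) = Rational(-459, 173)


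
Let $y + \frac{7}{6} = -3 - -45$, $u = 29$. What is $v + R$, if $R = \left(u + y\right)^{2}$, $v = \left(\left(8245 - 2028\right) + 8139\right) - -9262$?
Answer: $\frac{1025809}{36} \approx 28495.0$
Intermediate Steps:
$y = \frac{245}{6}$ ($y = - \frac{7}{6} - -42 = - \frac{7}{6} + \left(-3 + 45\right) = - \frac{7}{6} + 42 = \frac{245}{6} \approx 40.833$)
$v = 23618$ ($v = \left(\left(8245 - 2028\right) + 8139\right) + 9262 = \left(6217 + 8139\right) + 9262 = 14356 + 9262 = 23618$)
$R = \frac{175561}{36}$ ($R = \left(29 + \frac{245}{6}\right)^{2} = \left(\frac{419}{6}\right)^{2} = \frac{175561}{36} \approx 4876.7$)
$v + R = 23618 + \frac{175561}{36} = \frac{1025809}{36}$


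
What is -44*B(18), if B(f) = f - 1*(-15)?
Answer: -1452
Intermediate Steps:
B(f) = 15 + f (B(f) = f + 15 = 15 + f)
-44*B(18) = -44*(15 + 18) = -44*33 = -1452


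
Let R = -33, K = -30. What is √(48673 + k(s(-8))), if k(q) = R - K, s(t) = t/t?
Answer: √48670 ≈ 220.61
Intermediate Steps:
s(t) = 1
k(q) = -3 (k(q) = -33 - 1*(-30) = -33 + 30 = -3)
√(48673 + k(s(-8))) = √(48673 - 3) = √48670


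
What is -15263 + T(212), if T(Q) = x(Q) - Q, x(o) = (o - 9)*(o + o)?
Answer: 70597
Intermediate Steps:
x(o) = 2*o*(-9 + o) (x(o) = (-9 + o)*(2*o) = 2*o*(-9 + o))
T(Q) = -Q + 2*Q*(-9 + Q) (T(Q) = 2*Q*(-9 + Q) - Q = -Q + 2*Q*(-9 + Q))
-15263 + T(212) = -15263 + 212*(-19 + 2*212) = -15263 + 212*(-19 + 424) = -15263 + 212*405 = -15263 + 85860 = 70597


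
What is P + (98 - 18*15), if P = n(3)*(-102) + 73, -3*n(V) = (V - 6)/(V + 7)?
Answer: -546/5 ≈ -109.20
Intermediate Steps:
n(V) = -(-6 + V)/(3*(7 + V)) (n(V) = -(V - 6)/(3*(V + 7)) = -(-6 + V)/(3*(7 + V)))
P = 314/5 (P = ((6 - 1*3)/(3*(7 + 3)))*(-102) + 73 = ((1/3)*(6 - 3)/10)*(-102) + 73 = ((1/3)*(1/10)*3)*(-102) + 73 = (1/10)*(-102) + 73 = -51/5 + 73 = 314/5 ≈ 62.800)
P + (98 - 18*15) = 314/5 + (98 - 18*15) = 314/5 + (98 - 270) = 314/5 - 172 = -546/5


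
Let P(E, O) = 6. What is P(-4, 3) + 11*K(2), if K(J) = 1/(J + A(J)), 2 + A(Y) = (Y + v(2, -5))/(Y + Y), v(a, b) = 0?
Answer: 28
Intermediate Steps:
A(Y) = -3/2 (A(Y) = -2 + (Y + 0)/(Y + Y) = -2 + Y/((2*Y)) = -2 + Y*(1/(2*Y)) = -2 + 1/2 = -3/2)
K(J) = 1/(-3/2 + J) (K(J) = 1/(J - 3/2) = 1/(-3/2 + J))
P(-4, 3) + 11*K(2) = 6 + 11*(2/(-3 + 2*2)) = 6 + 11*(2/(-3 + 4)) = 6 + 11*(2/1) = 6 + 11*(2*1) = 6 + 11*2 = 6 + 22 = 28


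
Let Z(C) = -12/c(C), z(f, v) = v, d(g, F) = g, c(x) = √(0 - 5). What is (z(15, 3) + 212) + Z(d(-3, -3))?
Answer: 215 + 12*I*√5/5 ≈ 215.0 + 5.3666*I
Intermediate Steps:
c(x) = I*√5 (c(x) = √(-5) = I*√5)
Z(C) = 12*I*√5/5 (Z(C) = -12*(-I*√5/5) = -(-12)*I*√5/5 = 12*I*√5/5)
(z(15, 3) + 212) + Z(d(-3, -3)) = (3 + 212) + 12*I*√5/5 = 215 + 12*I*√5/5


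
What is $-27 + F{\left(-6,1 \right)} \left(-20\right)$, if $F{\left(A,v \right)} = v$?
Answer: $-47$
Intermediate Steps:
$-27 + F{\left(-6,1 \right)} \left(-20\right) = -27 + 1 \left(-20\right) = -27 - 20 = -47$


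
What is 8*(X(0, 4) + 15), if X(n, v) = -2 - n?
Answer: 104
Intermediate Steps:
8*(X(0, 4) + 15) = 8*((-2 - 1*0) + 15) = 8*((-2 + 0) + 15) = 8*(-2 + 15) = 8*13 = 104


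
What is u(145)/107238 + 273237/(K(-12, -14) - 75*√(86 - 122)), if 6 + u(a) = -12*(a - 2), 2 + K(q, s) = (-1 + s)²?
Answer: 1088962583200/4508088917 + 122956650*I/252229 ≈ 241.56 + 487.48*I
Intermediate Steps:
K(q, s) = -2 + (-1 + s)²
u(a) = 18 - 12*a (u(a) = -6 - 12*(a - 2) = -6 - 12*(-2 + a) = -6 + (24 - 12*a) = 18 - 12*a)
u(145)/107238 + 273237/(K(-12, -14) - 75*√(86 - 122)) = (18 - 12*145)/107238 + 273237/((-2 + (-1 - 14)²) - 75*√(86 - 122)) = (18 - 1740)*(1/107238) + 273237/((-2 + (-15)²) - 450*I) = -1722*1/107238 + 273237/((-2 + 225) - 450*I) = -287/17873 + 273237/(223 - 450*I) = -287/17873 + 273237*((223 + 450*I)/252229) = -287/17873 + 273237*(223 + 450*I)/252229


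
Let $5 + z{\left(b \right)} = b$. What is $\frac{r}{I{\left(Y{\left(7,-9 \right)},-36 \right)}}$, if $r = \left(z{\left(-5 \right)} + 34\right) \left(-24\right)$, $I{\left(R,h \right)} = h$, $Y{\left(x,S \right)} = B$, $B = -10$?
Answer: $16$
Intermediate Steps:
$z{\left(b \right)} = -5 + b$
$Y{\left(x,S \right)} = -10$
$r = -576$ ($r = \left(\left(-5 - 5\right) + 34\right) \left(-24\right) = \left(-10 + 34\right) \left(-24\right) = 24 \left(-24\right) = -576$)
$\frac{r}{I{\left(Y{\left(7,-9 \right)},-36 \right)}} = - \frac{576}{-36} = \left(-576\right) \left(- \frac{1}{36}\right) = 16$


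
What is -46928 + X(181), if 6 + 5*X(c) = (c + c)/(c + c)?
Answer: -46929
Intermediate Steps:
X(c) = -1 (X(c) = -6/5 + ((c + c)/(c + c))/5 = -6/5 + ((2*c)/((2*c)))/5 = -6/5 + ((2*c)*(1/(2*c)))/5 = -6/5 + (1/5)*1 = -6/5 + 1/5 = -1)
-46928 + X(181) = -46928 - 1 = -46929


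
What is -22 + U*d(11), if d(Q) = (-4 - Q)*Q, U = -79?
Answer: 13013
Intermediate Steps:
d(Q) = Q*(-4 - Q)
-22 + U*d(11) = -22 - (-79)*11*(4 + 11) = -22 - (-79)*11*15 = -22 - 79*(-165) = -22 + 13035 = 13013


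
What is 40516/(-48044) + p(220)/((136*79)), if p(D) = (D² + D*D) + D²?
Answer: 204396403/16130773 ≈ 12.671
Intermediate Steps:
p(D) = 3*D² (p(D) = (D² + D²) + D² = 2*D² + D² = 3*D²)
40516/(-48044) + p(220)/((136*79)) = 40516/(-48044) + (3*220²)/((136*79)) = 40516*(-1/48044) + (3*48400)/10744 = -10129/12011 + 145200*(1/10744) = -10129/12011 + 18150/1343 = 204396403/16130773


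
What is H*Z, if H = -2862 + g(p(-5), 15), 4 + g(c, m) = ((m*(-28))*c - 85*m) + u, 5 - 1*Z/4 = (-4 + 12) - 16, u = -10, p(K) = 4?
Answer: -303212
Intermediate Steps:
Z = 52 (Z = 20 - 4*((-4 + 12) - 16) = 20 - 4*(8 - 16) = 20 - 4*(-8) = 20 + 32 = 52)
g(c, m) = -14 - 85*m - 28*c*m (g(c, m) = -4 + (((m*(-28))*c - 85*m) - 10) = -4 + (((-28*m)*c - 85*m) - 10) = -4 + ((-28*c*m - 85*m) - 10) = -4 + ((-85*m - 28*c*m) - 10) = -4 + (-10 - 85*m - 28*c*m) = -14 - 85*m - 28*c*m)
H = -5831 (H = -2862 + (-14 - 85*15 - 28*4*15) = -2862 + (-14 - 1275 - 1680) = -2862 - 2969 = -5831)
H*Z = -5831*52 = -303212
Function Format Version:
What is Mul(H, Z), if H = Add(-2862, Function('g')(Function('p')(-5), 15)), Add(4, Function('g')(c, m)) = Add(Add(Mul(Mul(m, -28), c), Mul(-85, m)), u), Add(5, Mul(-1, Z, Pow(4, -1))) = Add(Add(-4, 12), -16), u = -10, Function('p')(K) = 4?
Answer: -303212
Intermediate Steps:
Z = 52 (Z = Add(20, Mul(-4, Add(Add(-4, 12), -16))) = Add(20, Mul(-4, Add(8, -16))) = Add(20, Mul(-4, -8)) = Add(20, 32) = 52)
Function('g')(c, m) = Add(-14, Mul(-85, m), Mul(-28, c, m)) (Function('g')(c, m) = Add(-4, Add(Add(Mul(Mul(m, -28), c), Mul(-85, m)), -10)) = Add(-4, Add(Add(Mul(Mul(-28, m), c), Mul(-85, m)), -10)) = Add(-4, Add(Add(Mul(-28, c, m), Mul(-85, m)), -10)) = Add(-4, Add(Add(Mul(-85, m), Mul(-28, c, m)), -10)) = Add(-4, Add(-10, Mul(-85, m), Mul(-28, c, m))) = Add(-14, Mul(-85, m), Mul(-28, c, m)))
H = -5831 (H = Add(-2862, Add(-14, Mul(-85, 15), Mul(-28, 4, 15))) = Add(-2862, Add(-14, -1275, -1680)) = Add(-2862, -2969) = -5831)
Mul(H, Z) = Mul(-5831, 52) = -303212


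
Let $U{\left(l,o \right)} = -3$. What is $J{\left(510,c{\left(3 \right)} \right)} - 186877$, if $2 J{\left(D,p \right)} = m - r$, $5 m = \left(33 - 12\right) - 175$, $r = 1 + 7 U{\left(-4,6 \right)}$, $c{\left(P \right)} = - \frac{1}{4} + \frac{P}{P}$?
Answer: $- \frac{934412}{5} \approx -1.8688 \cdot 10^{5}$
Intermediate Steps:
$c{\left(P \right)} = \frac{3}{4}$ ($c{\left(P \right)} = \left(-1\right) \frac{1}{4} + 1 = - \frac{1}{4} + 1 = \frac{3}{4}$)
$r = -20$ ($r = 1 + 7 \left(-3\right) = 1 - 21 = -20$)
$m = - \frac{154}{5}$ ($m = \frac{\left(33 - 12\right) - 175}{5} = \frac{21 - 175}{5} = \frac{1}{5} \left(-154\right) = - \frac{154}{5} \approx -30.8$)
$J{\left(D,p \right)} = - \frac{27}{5}$ ($J{\left(D,p \right)} = \frac{- \frac{154}{5} - -20}{2} = \frac{- \frac{154}{5} + 20}{2} = \frac{1}{2} \left(- \frac{54}{5}\right) = - \frac{27}{5}$)
$J{\left(510,c{\left(3 \right)} \right)} - 186877 = - \frac{27}{5} - 186877 = - \frac{934412}{5}$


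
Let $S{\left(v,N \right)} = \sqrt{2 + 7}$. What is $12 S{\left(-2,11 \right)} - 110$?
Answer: $-74$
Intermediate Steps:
$S{\left(v,N \right)} = 3$ ($S{\left(v,N \right)} = \sqrt{9} = 3$)
$12 S{\left(-2,11 \right)} - 110 = 12 \cdot 3 - 110 = 36 - 110 = -74$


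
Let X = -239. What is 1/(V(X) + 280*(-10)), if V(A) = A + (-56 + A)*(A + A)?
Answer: 1/137971 ≈ 7.2479e-6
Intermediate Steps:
V(A) = A + 2*A*(-56 + A) (V(A) = A + (-56 + A)*(2*A) = A + 2*A*(-56 + A))
1/(V(X) + 280*(-10)) = 1/(-239*(-111 + 2*(-239)) + 280*(-10)) = 1/(-239*(-111 - 478) - 2800) = 1/(-239*(-589) - 2800) = 1/(140771 - 2800) = 1/137971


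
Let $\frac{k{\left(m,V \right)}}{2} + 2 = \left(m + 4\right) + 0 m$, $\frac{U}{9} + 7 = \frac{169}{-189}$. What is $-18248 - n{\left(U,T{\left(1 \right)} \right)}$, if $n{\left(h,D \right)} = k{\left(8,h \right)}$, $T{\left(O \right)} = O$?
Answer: $-18268$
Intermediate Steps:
$U = - \frac{1492}{21}$ ($U = -63 + 9 \frac{169}{-189} = -63 + 9 \cdot 169 \left(- \frac{1}{189}\right) = -63 + 9 \left(- \frac{169}{189}\right) = -63 - \frac{169}{21} = - \frac{1492}{21} \approx -71.048$)
$k{\left(m,V \right)} = 4 + 2 m$ ($k{\left(m,V \right)} = -4 + 2 \left(\left(m + 4\right) + 0 m\right) = -4 + 2 \left(\left(4 + m\right) + 0\right) = -4 + 2 \left(4 + m\right) = -4 + \left(8 + 2 m\right) = 4 + 2 m$)
$n{\left(h,D \right)} = 20$ ($n{\left(h,D \right)} = 4 + 2 \cdot 8 = 4 + 16 = 20$)
$-18248 - n{\left(U,T{\left(1 \right)} \right)} = -18248 - 20 = -18268$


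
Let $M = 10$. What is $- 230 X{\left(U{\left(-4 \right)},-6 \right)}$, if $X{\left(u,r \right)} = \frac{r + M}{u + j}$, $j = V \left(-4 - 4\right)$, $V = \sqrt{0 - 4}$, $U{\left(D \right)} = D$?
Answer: $\frac{230}{17} - \frac{920 i}{17} \approx 13.529 - 54.118 i$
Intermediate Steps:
$V = 2 i$ ($V = \sqrt{-4} = 2 i \approx 2.0 i$)
$j = - 16 i$ ($j = 2 i \left(-4 - 4\right) = 2 i \left(-8\right) = - 16 i \approx - 16.0 i$)
$X{\left(u,r \right)} = \frac{10 + r}{u - 16 i}$ ($X{\left(u,r \right)} = \frac{r + 10}{u - 16 i} = \frac{10 + r}{u - 16 i}$)
$- 230 X{\left(U{\left(-4 \right)},-6 \right)} = - 230 \frac{10 - 6}{-4 - 16 i} = - 230 \frac{-4 + 16 i}{272} \cdot 4 = - 230 \frac{-4 + 16 i}{68} = - \frac{115 \left(-4 + 16 i\right)}{34}$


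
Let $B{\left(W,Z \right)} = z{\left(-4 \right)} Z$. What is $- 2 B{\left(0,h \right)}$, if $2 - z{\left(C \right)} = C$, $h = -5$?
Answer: $60$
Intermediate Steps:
$z{\left(C \right)} = 2 - C$
$B{\left(W,Z \right)} = 6 Z$ ($B{\left(W,Z \right)} = \left(2 - -4\right) Z = \left(2 + 4\right) Z = 6 Z$)
$- 2 B{\left(0,h \right)} = - 2 \cdot 6 \left(-5\right) = \left(-2\right) \left(-30\right) = 60$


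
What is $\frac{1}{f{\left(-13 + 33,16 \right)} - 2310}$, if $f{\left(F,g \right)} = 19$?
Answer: $- \frac{1}{2291} \approx -0.00043649$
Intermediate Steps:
$\frac{1}{f{\left(-13 + 33,16 \right)} - 2310} = \frac{1}{19 - 2310} = \frac{1}{-2291} = - \frac{1}{2291}$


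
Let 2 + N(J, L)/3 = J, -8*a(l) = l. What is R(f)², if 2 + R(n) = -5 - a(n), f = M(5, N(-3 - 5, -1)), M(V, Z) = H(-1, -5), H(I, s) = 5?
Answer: 2601/64 ≈ 40.641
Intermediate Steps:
a(l) = -l/8
N(J, L) = -6 + 3*J
M(V, Z) = 5
f = 5
R(n) = -7 + n/8 (R(n) = -2 + (-5 - (-1)*n/8) = -2 + (-5 + n/8) = -7 + n/8)
R(f)² = (-7 + (⅛)*5)² = (-7 + 5/8)² = (-51/8)² = 2601/64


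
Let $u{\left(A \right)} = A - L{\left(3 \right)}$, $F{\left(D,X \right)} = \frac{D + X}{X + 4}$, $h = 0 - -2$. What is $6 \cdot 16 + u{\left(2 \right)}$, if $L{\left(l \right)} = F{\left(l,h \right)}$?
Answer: $\frac{583}{6} \approx 97.167$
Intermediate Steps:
$h = 2$ ($h = 0 + 2 = 2$)
$F{\left(D,X \right)} = \frac{D + X}{4 + X}$
$L{\left(l \right)} = \frac{1}{3} + \frac{l}{6}$ ($L{\left(l \right)} = \frac{l + 2}{4 + 2} = \frac{2 + l}{6} = \frac{1}{3} + \frac{l}{6}$)
$u{\left(A \right)} = - \frac{5}{6} + A$ ($u{\left(A \right)} = A - \left(\frac{1}{3} + \frac{1}{6} \cdot 3\right) = A - \left(\frac{1}{3} + \frac{1}{2}\right) = A - \frac{5}{6} = - \frac{5}{6} + A$)
$6 \cdot 16 + u{\left(2 \right)} = 6 \cdot 16 + \left(- \frac{5}{6} + 2\right) = 96 + \frac{7}{6} = \frac{583}{6}$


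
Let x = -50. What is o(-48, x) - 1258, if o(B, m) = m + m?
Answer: -1358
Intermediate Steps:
o(B, m) = 2*m
o(-48, x) - 1258 = 2*(-50) - 1258 = -100 - 1258 = -1358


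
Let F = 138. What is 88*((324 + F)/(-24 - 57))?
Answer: -13552/27 ≈ -501.93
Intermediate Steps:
88*((324 + F)/(-24 - 57)) = 88*((324 + 138)/(-24 - 57)) = 88*(462/(-81)) = 88*(462*(-1/81)) = 88*(-154/27) = -13552/27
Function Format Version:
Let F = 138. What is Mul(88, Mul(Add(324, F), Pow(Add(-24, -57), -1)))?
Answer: Rational(-13552, 27) ≈ -501.93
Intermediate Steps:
Mul(88, Mul(Add(324, F), Pow(Add(-24, -57), -1))) = Mul(88, Mul(Add(324, 138), Pow(Add(-24, -57), -1))) = Mul(88, Mul(462, Pow(-81, -1))) = Mul(88, Mul(462, Rational(-1, 81))) = Mul(88, Rational(-154, 27)) = Rational(-13552, 27)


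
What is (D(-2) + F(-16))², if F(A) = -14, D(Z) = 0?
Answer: 196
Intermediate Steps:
(D(-2) + F(-16))² = (0 - 14)² = (-14)² = 196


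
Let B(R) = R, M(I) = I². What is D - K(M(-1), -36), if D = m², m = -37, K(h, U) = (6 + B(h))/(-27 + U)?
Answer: 12322/9 ≈ 1369.1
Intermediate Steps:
K(h, U) = (6 + h)/(-27 + U)
D = 1369 (D = (-37)² = 1369)
D - K(M(-1), -36) = 1369 - (6 + (-1)²)/(-27 - 36) = 1369 - (6 + 1)/(-63) = 1369 - (-1)*7/63 = 1369 - 1*(-⅑) = 1369 + ⅑ = 12322/9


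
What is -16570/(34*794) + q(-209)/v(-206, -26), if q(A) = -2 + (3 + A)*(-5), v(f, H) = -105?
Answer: -14745869/1417290 ≈ -10.404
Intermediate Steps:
q(A) = -17 - 5*A (q(A) = -2 + (-15 - 5*A) = -17 - 5*A)
-16570/(34*794) + q(-209)/v(-206, -26) = -16570/(34*794) + (-17 - 5*(-209))/(-105) = -16570/26996 + (-17 + 1045)*(-1/105) = -16570*1/26996 + 1028*(-1/105) = -8285/13498 - 1028/105 = -14745869/1417290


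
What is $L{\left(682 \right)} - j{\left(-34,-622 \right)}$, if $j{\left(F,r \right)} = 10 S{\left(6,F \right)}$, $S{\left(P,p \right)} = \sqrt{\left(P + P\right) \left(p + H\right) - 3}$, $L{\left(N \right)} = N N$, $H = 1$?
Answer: $465124 - 10 i \sqrt{399} \approx 4.6512 \cdot 10^{5} - 199.75 i$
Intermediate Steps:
$L{\left(N \right)} = N^{2}$
$S{\left(P,p \right)} = \sqrt{-3 + 2 P \left(1 + p\right)}$ ($S{\left(P,p \right)} = \sqrt{\left(P + P\right) \left(p + 1\right) - 3} = \sqrt{2 P \left(1 + p\right) - 3} = \sqrt{-3 + 2 P \left(1 + p\right)}$)
$j{\left(F,r \right)} = 10 \sqrt{9 + 12 F}$ ($j{\left(F,r \right)} = 10 \sqrt{-3 + 2 \cdot 6 + 2 \cdot 6 F} = 10 \sqrt{-3 + 12 + 12 F} = 10 \sqrt{9 + 12 F}$)
$L{\left(682 \right)} - j{\left(-34,-622 \right)} = 682^{2} - 10 \sqrt{9 + 12 \left(-34\right)} = 465124 - 10 \sqrt{9 - 408} = 465124 - 10 \sqrt{-399} = 465124 - 10 i \sqrt{399}$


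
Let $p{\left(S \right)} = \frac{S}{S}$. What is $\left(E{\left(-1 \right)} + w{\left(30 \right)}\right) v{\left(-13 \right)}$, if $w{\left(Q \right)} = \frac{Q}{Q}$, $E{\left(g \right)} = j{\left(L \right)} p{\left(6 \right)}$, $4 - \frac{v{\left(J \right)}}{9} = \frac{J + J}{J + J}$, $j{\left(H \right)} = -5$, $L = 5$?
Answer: $-108$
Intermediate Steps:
$v{\left(J \right)} = 27$ ($v{\left(J \right)} = 36 - 9 \frac{J + J}{J + J} = 36 - 9 \frac{2 J}{2 J} = 36 - 9 \cdot 2 J \frac{1}{2 J} = 36 - 9 = 27$)
$p{\left(S \right)} = 1$
$E{\left(g \right)} = -5$ ($E{\left(g \right)} = \left(-5\right) 1 = -5$)
$w{\left(Q \right)} = 1$
$\left(E{\left(-1 \right)} + w{\left(30 \right)}\right) v{\left(-13 \right)} = \left(-5 + 1\right) 27 = \left(-4\right) 27 = -108$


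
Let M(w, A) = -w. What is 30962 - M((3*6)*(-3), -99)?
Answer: 30908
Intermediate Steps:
30962 - M((3*6)*(-3), -99) = 30962 - (-1)*(3*6)*(-3) = 30962 - (-1)*18*(-3) = 30962 - (-1)*(-54) = 30962 - 1*54 = 30962 - 54 = 30908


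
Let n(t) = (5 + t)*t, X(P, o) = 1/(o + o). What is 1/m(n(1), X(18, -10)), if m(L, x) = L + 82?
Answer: 1/88 ≈ 0.011364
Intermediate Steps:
X(P, o) = 1/(2*o)
n(t) = t*(5 + t)
m(L, x) = 82 + L
1/m(n(1), X(18, -10)) = 1/(82 + 1*(5 + 1)) = 1/(82 + 1*6) = 1/(82 + 6) = 1/88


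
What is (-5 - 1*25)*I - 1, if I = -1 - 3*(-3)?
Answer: -241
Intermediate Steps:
I = 8 (I = -1 + 9 = 8)
(-5 - 1*25)*I - 1 = (-5 - 1*25)*8 - 1 = (-5 - 25)*8 - 1 = -30*8 - 1 = -240 - 1 = -241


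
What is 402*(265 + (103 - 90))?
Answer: 111756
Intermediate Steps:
402*(265 + (103 - 90)) = 402*(265 + 13) = 402*278 = 111756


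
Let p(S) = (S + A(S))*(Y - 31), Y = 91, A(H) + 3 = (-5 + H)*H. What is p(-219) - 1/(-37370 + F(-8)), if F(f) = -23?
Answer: 109562985721/37393 ≈ 2.9300e+6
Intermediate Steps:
A(H) = -3 + H*(-5 + H) (A(H) = -3 + (-5 + H)*H = -3 + H*(-5 + H))
p(S) = -180 - 240*S + 60*S² (p(S) = (S + (-3 + S² - 5*S))*(91 - 31) = (-3 + S² - 4*S)*60 = -180 - 240*S + 60*S²)
p(-219) - 1/(-37370 + F(-8)) = (-180 - 240*(-219) + 60*(-219)²) - 1/(-37370 - 23) = (-180 + 52560 + 60*47961) - 1/(-37393) = (-180 + 52560 + 2877660) - 1*(-1/37393) = 2930040 + 1/37393 = 109562985721/37393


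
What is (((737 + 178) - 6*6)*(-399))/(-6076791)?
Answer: 5567/96457 ≈ 0.057715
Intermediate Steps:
(((737 + 178) - 6*6)*(-399))/(-6076791) = ((915 - 36)*(-399))*(-1/6076791) = (879*(-399))*(-1/6076791) = -350721*(-1/6076791) = 5567/96457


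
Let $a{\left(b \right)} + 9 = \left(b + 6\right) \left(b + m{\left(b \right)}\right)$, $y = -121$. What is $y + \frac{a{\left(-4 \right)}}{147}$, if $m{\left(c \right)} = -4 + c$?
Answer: $- \frac{5940}{49} \approx -121.22$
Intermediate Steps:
$a{\left(b \right)} = -9 + \left(-4 + 2 b\right) \left(6 + b\right)$ ($a{\left(b \right)} = -9 + \left(b + 6\right) \left(b + \left(-4 + b\right)\right) = -9 + \left(6 + b\right) \left(-4 + 2 b\right) = -9 + \left(-4 + 2 b\right) \left(6 + b\right)$)
$y + \frac{a{\left(-4 \right)}}{147} = -121 + \frac{-33 + 2 \left(-4\right)^{2} + 8 \left(-4\right)}{147} = -121 + \frac{-33 + 2 \cdot 16 - 32}{147} = -121 + \frac{-33 + 32 - 32}{147} = -121 + \frac{1}{147} \left(-33\right) = -121 - \frac{11}{49} = - \frac{5940}{49}$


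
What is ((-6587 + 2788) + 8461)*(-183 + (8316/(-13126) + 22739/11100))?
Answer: -277795132503/328150 ≈ -8.4655e+5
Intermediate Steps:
((-6587 + 2788) + 8461)*(-183 + (8316/(-13126) + 22739/11100)) = (-3799 + 8461)*(-183 + (8316*(-1/13126) + 22739*(1/11100))) = 4662*(-183 + (-4158/6563 + 22739/11100)) = 4662*(-183 + 103082257/72849300) = 4662*(-13228339643/72849300) = -277795132503/328150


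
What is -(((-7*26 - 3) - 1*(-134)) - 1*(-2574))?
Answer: -2523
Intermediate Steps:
-(((-7*26 - 3) - 1*(-134)) - 1*(-2574)) = -(((-182 - 3) + 134) + 2574) = -((-185 + 134) + 2574) = -(-51 + 2574) = -1*2523 = -2523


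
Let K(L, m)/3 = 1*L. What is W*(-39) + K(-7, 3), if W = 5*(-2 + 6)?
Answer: -801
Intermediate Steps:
K(L, m) = 3*L (K(L, m) = 3*(1*L) = 3*L)
W = 20 (W = 5*4 = 20)
W*(-39) + K(-7, 3) = 20*(-39) + 3*(-7) = -780 - 21 = -801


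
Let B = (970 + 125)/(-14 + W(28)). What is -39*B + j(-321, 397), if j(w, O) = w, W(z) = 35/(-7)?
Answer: 36606/19 ≈ 1926.6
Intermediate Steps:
W(z) = -5 (W(z) = 35*(-⅐) = -5)
B = -1095/19 (B = (970 + 125)/(-14 - 5) = 1095/(-19) = 1095*(-1/19) = -1095/19 ≈ -57.632)
-39*B + j(-321, 397) = -39*(-1095/19) - 321 = 42705/19 - 321 = 36606/19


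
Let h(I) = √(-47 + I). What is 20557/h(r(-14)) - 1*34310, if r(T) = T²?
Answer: -34310 + 20557*√149/149 ≈ -32626.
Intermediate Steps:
20557/h(r(-14)) - 1*34310 = 20557/(√(-47 + (-14)²)) - 1*34310 = 20557/(√(-47 + 196)) - 34310 = 20557/(√149) - 34310 = 20557*(√149/149) - 34310 = 20557*√149/149 - 34310 = -34310 + 20557*√149/149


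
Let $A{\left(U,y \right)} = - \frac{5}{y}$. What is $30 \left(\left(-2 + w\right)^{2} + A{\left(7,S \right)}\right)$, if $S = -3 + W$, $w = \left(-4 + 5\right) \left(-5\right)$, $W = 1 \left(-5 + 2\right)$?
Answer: $1495$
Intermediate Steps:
$W = -3$ ($W = 1 \left(-3\right) = -3$)
$w = -5$ ($w = 1 \left(-5\right) = -5$)
$S = -6$ ($S = -3 - 3 = -6$)
$30 \left(\left(-2 + w\right)^{2} + A{\left(7,S \right)}\right) = 30 \left(\left(-2 - 5\right)^{2} - \frac{5}{-6}\right) = 30 \left(\left(-7\right)^{2} - - \frac{5}{6}\right) = 30 \left(49 + \frac{5}{6}\right) = 30 \cdot \frac{299}{6} = 1495$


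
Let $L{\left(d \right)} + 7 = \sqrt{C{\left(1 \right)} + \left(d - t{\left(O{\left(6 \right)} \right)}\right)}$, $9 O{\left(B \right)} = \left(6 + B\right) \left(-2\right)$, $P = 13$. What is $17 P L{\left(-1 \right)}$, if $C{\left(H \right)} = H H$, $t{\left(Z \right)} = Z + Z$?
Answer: $-1547 + \frac{884 \sqrt{3}}{3} \approx -1036.6$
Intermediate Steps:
$O{\left(B \right)} = - \frac{4}{3} - \frac{2 B}{9}$ ($O{\left(B \right)} = \frac{\left(6 + B\right) \left(-2\right)}{9} = \frac{-12 - 2 B}{9} = - \frac{4}{3} - \frac{2 B}{9}$)
$t{\left(Z \right)} = 2 Z$
$C{\left(H \right)} = H^{2}$
$L{\left(d \right)} = -7 + \sqrt{\frac{19}{3} + d}$ ($L{\left(d \right)} = -7 + \sqrt{1^{2} + \left(d - 2 \left(- \frac{4}{3} - \frac{4}{3}\right)\right)} = -7 + \sqrt{1 + \left(d - 2 \left(- \frac{4}{3} - \frac{4}{3}\right)\right)} = -7 + \sqrt{1 + \left(d - 2 \left(- \frac{8}{3}\right)\right)} = -7 + \sqrt{1 + \left(d - - \frac{16}{3}\right)} = -7 + \sqrt{1 + \left(d + \frac{16}{3}\right)} = -7 + \sqrt{1 + \left(\frac{16}{3} + d\right)} = -7 + \sqrt{\frac{19}{3} + d}$)
$17 P L{\left(-1 \right)} = 17 \cdot 13 \left(-7 + \frac{\sqrt{57 + 9 \left(-1\right)}}{3}\right) = 221 \left(-7 + \frac{\sqrt{57 - 9}}{3}\right) = 221 \left(-7 + \frac{\sqrt{48}}{3}\right) = 221 \left(-7 + \frac{4 \sqrt{3}}{3}\right) = -1547 + \frac{884 \sqrt{3}}{3}$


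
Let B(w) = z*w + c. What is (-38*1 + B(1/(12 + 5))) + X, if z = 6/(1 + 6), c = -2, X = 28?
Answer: -1422/119 ≈ -11.950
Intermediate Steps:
z = 6/7 ≈ 0.85714
B(w) = -2 + 6*w/7 (B(w) = 6*w/7 - 2 = -2 + 6*w/7)
(-38*1 + B(1/(12 + 5))) + X = (-38*1 + (-2 + 6/(7*(12 + 5)))) + 28 = (-38 + (-2 + (6/7)/17)) + 28 = (-38 + (-2 + (6/7)*(1/17))) + 28 = (-38 + (-2 + 6/119)) + 28 = (-38 - 232/119) + 28 = -4754/119 + 28 = -1422/119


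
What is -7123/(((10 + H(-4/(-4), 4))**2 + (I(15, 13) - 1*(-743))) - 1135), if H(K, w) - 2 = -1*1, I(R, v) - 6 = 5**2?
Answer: 7123/240 ≈ 29.679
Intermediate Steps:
I(R, v) = 31 (I(R, v) = 6 + 5**2 = 6 + 25 = 31)
H(K, w) = 1 (H(K, w) = 2 - 1*1 = 2 - 1 = 1)
-7123/(((10 + H(-4/(-4), 4))**2 + (I(15, 13) - 1*(-743))) - 1135) = -7123/(((10 + 1)**2 + (31 - 1*(-743))) - 1135) = -7123/((11**2 + (31 + 743)) - 1135) = -7123/((121 + 774) - 1135) = -7123/(895 - 1135) = -7123/(-240) = -7123*(-1/240) = 7123/240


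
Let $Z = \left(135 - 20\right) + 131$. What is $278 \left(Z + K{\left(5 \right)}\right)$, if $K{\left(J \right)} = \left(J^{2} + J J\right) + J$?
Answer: $83678$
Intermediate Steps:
$K{\left(J \right)} = J + 2 J^{2}$ ($K{\left(J \right)} = \left(J^{2} + J^{2}\right) + J = 2 J^{2} + J = J + 2 J^{2}$)
$Z = 246$ ($Z = 115 + 131 = 246$)
$278 \left(Z + K{\left(5 \right)}\right) = 278 \left(246 + 5 \left(1 + 2 \cdot 5\right)\right) = 278 \left(246 + 5 \left(1 + 10\right)\right) = 278 \left(246 + 5 \cdot 11\right) = 278 \left(246 + 55\right) = 278 \cdot 301 = 83678$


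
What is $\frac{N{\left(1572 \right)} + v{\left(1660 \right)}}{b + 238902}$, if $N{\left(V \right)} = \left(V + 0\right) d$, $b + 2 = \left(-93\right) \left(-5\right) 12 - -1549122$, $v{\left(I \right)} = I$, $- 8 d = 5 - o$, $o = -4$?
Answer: $- \frac{217}{3587204} \approx -6.0493 \cdot 10^{-5}$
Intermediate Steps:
$d = - \frac{9}{8}$ ($d = - \frac{5 - -4}{8} = - \frac{5 + 4}{8} = \left(- \frac{1}{8}\right) 9 = - \frac{9}{8} \approx -1.125$)
$b = 1554700$ ($b = -2 + \left(\left(-93\right) \left(-5\right) 12 - -1549122\right) = -2 + \left(465 \cdot 12 + 1549122\right) = -2 + \left(5580 + 1549122\right) = -2 + 1554702 = 1554700$)
$N{\left(V \right)} = - \frac{9 V}{8}$ ($N{\left(V \right)} = \left(V + 0\right) \left(- \frac{9}{8}\right) = V \left(- \frac{9}{8}\right) = - \frac{9 V}{8}$)
$\frac{N{\left(1572 \right)} + v{\left(1660 \right)}}{b + 238902} = \frac{\left(- \frac{9}{8}\right) 1572 + 1660}{1554700 + 238902} = \frac{- \frac{3537}{2} + 1660}{1793602} = \left(- \frac{217}{2}\right) \frac{1}{1793602} = - \frac{217}{3587204}$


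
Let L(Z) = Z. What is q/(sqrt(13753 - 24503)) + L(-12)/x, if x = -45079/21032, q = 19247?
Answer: 252384/45079 - 19247*I*sqrt(430)/2150 ≈ 5.5987 - 185.63*I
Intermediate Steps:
x = -45079/21032 (x = -45079*1/21032 = -45079/21032 ≈ -2.1434)
q/(sqrt(13753 - 24503)) + L(-12)/x = 19247/(sqrt(13753 - 24503)) - 12/(-45079/21032) = 19247/(sqrt(-10750)) - 12*(-21032/45079) = 19247/((5*I*sqrt(430))) + 252384/45079 = 19247*(-I*sqrt(430)/2150) + 252384/45079 = -19247*I*sqrt(430)/2150 + 252384/45079 = 252384/45079 - 19247*I*sqrt(430)/2150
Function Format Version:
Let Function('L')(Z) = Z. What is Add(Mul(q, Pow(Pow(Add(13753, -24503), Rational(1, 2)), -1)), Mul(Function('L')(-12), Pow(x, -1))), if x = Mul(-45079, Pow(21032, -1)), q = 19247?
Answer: Add(Rational(252384, 45079), Mul(Rational(-19247, 2150), I, Pow(430, Rational(1, 2)))) ≈ Add(5.5987, Mul(-185.63, I))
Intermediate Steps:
x = Rational(-45079, 21032) (x = Mul(-45079, Rational(1, 21032)) = Rational(-45079, 21032) ≈ -2.1434)
Add(Mul(q, Pow(Pow(Add(13753, -24503), Rational(1, 2)), -1)), Mul(Function('L')(-12), Pow(x, -1))) = Add(Mul(19247, Pow(Pow(Add(13753, -24503), Rational(1, 2)), -1)), Mul(-12, Pow(Rational(-45079, 21032), -1))) = Add(Mul(19247, Pow(Pow(-10750, Rational(1, 2)), -1)), Mul(-12, Rational(-21032, 45079))) = Add(Mul(19247, Pow(Mul(5, I, Pow(430, Rational(1, 2))), -1)), Rational(252384, 45079)) = Add(Mul(19247, Mul(Rational(-1, 2150), I, Pow(430, Rational(1, 2)))), Rational(252384, 45079)) = Add(Mul(Rational(-19247, 2150), I, Pow(430, Rational(1, 2))), Rational(252384, 45079)) = Add(Rational(252384, 45079), Mul(Rational(-19247, 2150), I, Pow(430, Rational(1, 2))))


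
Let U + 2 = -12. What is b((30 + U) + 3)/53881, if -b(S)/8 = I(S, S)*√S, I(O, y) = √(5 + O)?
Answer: -16*√114/53881 ≈ -0.0031706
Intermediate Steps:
U = -14 (U = -2 - 12 = -14)
b(S) = -8*√S*√(5 + S) (b(S) = -8*√(5 + S)*√S = -8*√S*√(5 + S))
b((30 + U) + 3)/53881 = -8*√((30 - 14) + 3)*√(5 + ((30 - 14) + 3))/53881 = -8*√(16 + 3)*√(5 + (16 + 3))*(1/53881) = -8*√19*√(5 + 19)*(1/53881) = -8*√19*√24*(1/53881) = -8*√19*2*√6*(1/53881) = -16*√114*(1/53881) = -16*√114/53881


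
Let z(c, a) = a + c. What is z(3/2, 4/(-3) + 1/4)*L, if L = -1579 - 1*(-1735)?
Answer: 65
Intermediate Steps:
L = 156 (L = -1579 + 1735 = 156)
z(3/2, 4/(-3) + 1/4)*L = ((4/(-3) + 1/4) + 3/2)*156 = ((4*(-⅓) + 1*(¼)) + 3*(½))*156 = ((-4/3 + ¼) + 3/2)*156 = (-13/12 + 3/2)*156 = (5/12)*156 = 65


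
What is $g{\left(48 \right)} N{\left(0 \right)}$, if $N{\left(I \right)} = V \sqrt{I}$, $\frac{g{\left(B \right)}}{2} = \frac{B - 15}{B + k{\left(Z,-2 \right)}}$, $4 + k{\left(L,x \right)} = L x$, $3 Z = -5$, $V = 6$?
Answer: $0$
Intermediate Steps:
$Z = - \frac{5}{3}$ ($Z = \frac{1}{3} \left(-5\right) = - \frac{5}{3} \approx -1.6667$)
$k{\left(L,x \right)} = -4 + L x$
$g{\left(B \right)} = \frac{2 \left(-15 + B\right)}{- \frac{2}{3} + B}$ ($g{\left(B \right)} = 2 \frac{B - 15}{B - \frac{2}{3}} = 2 \frac{-15 + B}{B + \left(-4 + \frac{10}{3}\right)} = 2 \frac{-15 + B}{B - \frac{2}{3}} = 2 \frac{-15 + B}{- \frac{2}{3} + B} = \frac{2 \left(-15 + B\right)}{- \frac{2}{3} + B}$)
$N{\left(I \right)} = 6 \sqrt{I}$
$g{\left(48 \right)} N{\left(0 \right)} = \frac{6 \left(-15 + 48\right)}{-2 + 3 \cdot 48} \cdot 6 \sqrt{0} = 6 \frac{1}{-2 + 144} \cdot 33 \cdot 6 \cdot 0 = 6 \cdot \frac{1}{142} \cdot 33 \cdot 0 = \frac{99}{71} \cdot 0 = 0$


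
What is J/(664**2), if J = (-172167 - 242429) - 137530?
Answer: -276063/220448 ≈ -1.2523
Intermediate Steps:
J = -552126 (J = -414596 - 137530 = -552126)
J/(664**2) = -552126/(664**2) = -552126/440896 = -552126*1/440896 = -276063/220448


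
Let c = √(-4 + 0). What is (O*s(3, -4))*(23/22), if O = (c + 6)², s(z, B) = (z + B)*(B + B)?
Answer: 2944/11 + 2208*I/11 ≈ 267.64 + 200.73*I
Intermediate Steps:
c = 2*I (c = √(-4) = 2*I ≈ 2.0*I)
s(z, B) = 2*B*(B + z) (s(z, B) = (B + z)*(2*B) = 2*B*(B + z))
O = (6 + 2*I)² (O = (2*I + 6)² = (6 + 2*I)² ≈ 32.0 + 24.0*I)
(O*s(3, -4))*(23/22) = ((32 + 24*I)*(2*(-4)*(-4 + 3)))*(23/22) = ((32 + 24*I)*(2*(-4)*(-1)))*(23*(1/22)) = ((32 + 24*I)*8)*(23/22) = (256 + 192*I)*(23/22) = 2944/11 + 2208*I/11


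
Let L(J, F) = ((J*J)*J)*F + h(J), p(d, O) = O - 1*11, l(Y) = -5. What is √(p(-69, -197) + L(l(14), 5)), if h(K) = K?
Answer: I*√838 ≈ 28.948*I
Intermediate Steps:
p(d, O) = -11 + O (p(d, O) = O - 11 = -11 + O)
L(J, F) = J + F*J³ (L(J, F) = ((J*J)*J)*F + J = (J²*J)*F + J = J³*F + J = F*J³ + J = J + F*J³)
√(p(-69, -197) + L(l(14), 5)) = √((-11 - 197) + (-5 + 5*(-5)³)) = √(-208 + (-5 + 5*(-125))) = √(-208 + (-5 - 625)) = √(-208 - 630) = √(-838) = I*√838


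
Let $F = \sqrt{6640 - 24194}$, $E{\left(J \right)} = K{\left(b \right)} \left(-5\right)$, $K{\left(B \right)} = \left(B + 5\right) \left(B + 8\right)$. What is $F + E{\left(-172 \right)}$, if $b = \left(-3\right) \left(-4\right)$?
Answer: $-1700 + i \sqrt{17554} \approx -1700.0 + 132.49 i$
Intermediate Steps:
$b = 12$
$K{\left(B \right)} = \left(5 + B\right) \left(8 + B\right)$
$E{\left(J \right)} = -1700$ ($E{\left(J \right)} = \left(40 + 12^{2} + 13 \cdot 12\right) \left(-5\right) = \left(40 + 144 + 156\right) \left(-5\right) = 340 \left(-5\right) = -1700$)
$F = i \sqrt{17554}$ ($F = \sqrt{-17554} = i \sqrt{17554} \approx 132.49 i$)
$F + E{\left(-172 \right)} = i \sqrt{17554} - 1700 = -1700 + i \sqrt{17554}$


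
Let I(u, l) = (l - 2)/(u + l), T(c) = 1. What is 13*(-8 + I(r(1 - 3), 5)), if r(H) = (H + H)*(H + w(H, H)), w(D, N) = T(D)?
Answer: -299/3 ≈ -99.667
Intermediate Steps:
w(D, N) = 1
r(H) = 2*H*(1 + H) (r(H) = (H + H)*(H + 1) = (2*H)*(1 + H) = 2*H*(1 + H))
I(u, l) = (-2 + l)/(l + u)
13*(-8 + I(r(1 - 3), 5)) = 13*(-8 + (-2 + 5)/(5 + 2*(1 - 3)*(1 + (1 - 3)))) = 13*(-8 + 3/(5 + 2*(-2)*(1 - 2))) = 13*(-8 + 3/(5 + 2*(-2)*(-1))) = 13*(-8 + 3/(5 + 4)) = 13*(-8 + 3/9) = 13*(-8 + (1/9)*3) = 13*(-8 + 1/3) = 13*(-23/3) = -299/3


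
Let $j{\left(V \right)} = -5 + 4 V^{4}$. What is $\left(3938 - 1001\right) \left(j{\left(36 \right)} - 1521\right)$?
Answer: $19727646906$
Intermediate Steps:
$\left(3938 - 1001\right) \left(j{\left(36 \right)} - 1521\right) = \left(3938 - 1001\right) \left(\left(-5 + 4 \cdot 36^{4}\right) - 1521\right) = 2937 \left(\left(-5 + 4 \cdot 1679616\right) - 1521\right) = 2937 \left(\left(-5 + 6718464\right) - 1521\right) = 2937 \left(6718459 - 1521\right) = 2937 \cdot 6716938 = 19727646906$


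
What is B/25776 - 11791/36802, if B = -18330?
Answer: -81542123/79050696 ≈ -1.0315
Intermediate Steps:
B/25776 - 11791/36802 = -18330/25776 - 11791/36802 = -18330*1/25776 - 11791*1/36802 = -3055/4296 - 11791/36802 = -81542123/79050696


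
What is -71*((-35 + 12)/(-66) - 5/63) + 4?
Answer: -20939/1386 ≈ -15.107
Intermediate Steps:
-71*((-35 + 12)/(-66) - 5/63) + 4 = -71*(-23*(-1/66) - 5*1/63) + 4 = -71*(23/66 - 5/63) + 4 = -71*373/1386 + 4 = -26483/1386 + 4 = -20939/1386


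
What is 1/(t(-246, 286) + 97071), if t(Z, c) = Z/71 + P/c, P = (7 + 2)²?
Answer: 20306/1971059121 ≈ 1.0302e-5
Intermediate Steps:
P = 81 (P = 9² = 81)
t(Z, c) = 81/c + Z/71 (t(Z, c) = Z/71 + 81/c = 81/c + Z/71)
1/(t(-246, 286) + 97071) = 1/((81/286 + (1/71)*(-246)) + 97071) = 1/((81*(1/286) - 246/71) + 97071) = 1/((81/286 - 246/71) + 97071) = 1/(-64605/20306 + 97071) = 1/(1971059121/20306) = 20306/1971059121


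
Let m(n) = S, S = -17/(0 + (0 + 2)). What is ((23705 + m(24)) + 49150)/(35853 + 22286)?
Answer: 145693/116278 ≈ 1.2530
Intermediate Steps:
S = -17/2 (S = -17/(0 + 2) = -17/2 ≈ -8.5000)
m(n) = -17/2
((23705 + m(24)) + 49150)/(35853 + 22286) = ((23705 - 17/2) + 49150)/(35853 + 22286) = (47393/2 + 49150)/58139 = (145693/2)*(1/58139) = 145693/116278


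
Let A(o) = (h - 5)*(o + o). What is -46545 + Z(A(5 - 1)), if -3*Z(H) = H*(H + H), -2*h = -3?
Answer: -141203/3 ≈ -47068.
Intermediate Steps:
h = 3/2 (h = -½*(-3) = 3/2 ≈ 1.5000)
A(o) = -7*o (A(o) = (3/2 - 5)*(o + o) = -7*o)
Z(H) = -2*H²/3 (Z(H) = -H*(H + H)/3 = -H*2*H/3 = -2*H²/3)
-46545 + Z(A(5 - 1)) = -46545 - 2*49*(5 - 1)²/3 = -46545 - 2*(-7*4)²/3 = -46545 - ⅔*(-28)² = -46545 - ⅔*784 = -46545 - 1568/3 = -141203/3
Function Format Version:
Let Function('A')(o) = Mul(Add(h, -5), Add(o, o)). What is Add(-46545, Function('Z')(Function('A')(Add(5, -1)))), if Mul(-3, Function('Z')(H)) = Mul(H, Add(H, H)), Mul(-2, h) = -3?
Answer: Rational(-141203, 3) ≈ -47068.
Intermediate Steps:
h = Rational(3, 2) (h = Mul(Rational(-1, 2), -3) = Rational(3, 2) ≈ 1.5000)
Function('A')(o) = Mul(-7, o) (Function('A')(o) = Mul(Add(Rational(3, 2), -5), Add(o, o)) = Mul(Rational(-7, 2), Mul(2, o)) = Mul(-7, o))
Function('Z')(H) = Mul(Rational(-2, 3), Pow(H, 2)) (Function('Z')(H) = Mul(Rational(-1, 3), Mul(H, Add(H, H))) = Mul(Rational(-1, 3), Mul(H, Mul(2, H))) = Mul(Rational(-1, 3), Mul(2, Pow(H, 2))) = Mul(Rational(-2, 3), Pow(H, 2)))
Add(-46545, Function('Z')(Function('A')(Add(5, -1)))) = Add(-46545, Mul(Rational(-2, 3), Pow(Mul(-7, Add(5, -1)), 2))) = Add(-46545, Mul(Rational(-2, 3), Pow(Mul(-7, 4), 2))) = Add(-46545, Mul(Rational(-2, 3), Pow(-28, 2))) = Add(-46545, Mul(Rational(-2, 3), 784)) = Add(-46545, Rational(-1568, 3)) = Rational(-141203, 3)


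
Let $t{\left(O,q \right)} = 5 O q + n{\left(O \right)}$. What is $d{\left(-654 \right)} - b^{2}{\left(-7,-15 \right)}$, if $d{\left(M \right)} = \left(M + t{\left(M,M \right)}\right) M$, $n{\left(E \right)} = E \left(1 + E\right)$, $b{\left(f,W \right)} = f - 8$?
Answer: $-1677502377$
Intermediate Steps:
$b{\left(f,W \right)} = -8 + f$ ($b{\left(f,W \right)} = f - 8 = -8 + f$)
$t{\left(O,q \right)} = O \left(1 + O\right) + 5 O q$ ($t{\left(O,q \right)} = 5 O q + O \left(1 + O\right) = O \left(1 + O\right) + 5 O q$)
$d{\left(M \right)} = M \left(M + M \left(1 + 6 M\right)\right)$ ($d{\left(M \right)} = \left(M + M \left(1 + M + 5 M\right)\right) M = \left(M + M \left(1 + 6 M\right)\right) M = M \left(M + M \left(1 + 6 M\right)\right)$)
$d{\left(-654 \right)} - b^{2}{\left(-7,-15 \right)} = \left(-654\right)^{2} \left(2 + 6 \left(-654\right)\right) - \left(-8 - 7\right)^{2} = 427716 \left(2 - 3924\right) - \left(-15\right)^{2} = 427716 \left(-3922\right) - 225 = -1677502152 - 225 = -1677502377$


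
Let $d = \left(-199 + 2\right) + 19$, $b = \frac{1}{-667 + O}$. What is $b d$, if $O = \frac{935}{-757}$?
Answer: $\frac{67373}{252927} \approx 0.26637$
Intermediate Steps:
$O = - \frac{935}{757}$ ($O = 935 \left(- \frac{1}{757}\right) = - \frac{935}{757} \approx -1.2351$)
$b = - \frac{757}{505854}$ ($b = \frac{1}{-667 - \frac{935}{757}} = \frac{1}{- \frac{505854}{757}} = - \frac{757}{505854} \approx -0.0014965$)
$d = -178$ ($d = -197 + 19 = -178$)
$b d = \left(- \frac{757}{505854}\right) \left(-178\right) = \frac{67373}{252927}$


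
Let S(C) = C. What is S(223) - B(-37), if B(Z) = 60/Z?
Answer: 8311/37 ≈ 224.62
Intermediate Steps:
S(223) - B(-37) = 223 - 60/(-37) = 223 - 60*(-1)/37 = 223 - 1*(-60/37) = 223 + 60/37 = 8311/37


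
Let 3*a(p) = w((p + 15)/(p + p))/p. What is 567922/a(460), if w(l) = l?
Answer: 28841350848/19 ≈ 1.5180e+9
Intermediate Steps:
a(p) = (15 + p)/(6*p**2) (a(p) = (((p + 15)/(p + p))/p)/3 = (((15 + p)/((2*p)))/p)/3 = (((15 + p)*(1/(2*p)))/p)/3 = (((15 + p)/(2*p))/p)/3 = ((15 + p)/(2*p**2))/3 = (15 + p)/(6*p**2))
567922/a(460) = 567922/(((1/6)*(15 + 460)/460**2)) = 567922/(((1/6)*(1/211600)*475)) = 567922/(19/50784) = 567922*(50784/19) = 28841350848/19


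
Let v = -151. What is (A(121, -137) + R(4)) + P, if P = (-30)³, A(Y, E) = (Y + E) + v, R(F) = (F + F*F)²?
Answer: -26767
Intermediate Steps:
R(F) = (F + F²)²
A(Y, E) = -151 + E + Y (A(Y, E) = (Y + E) - 151 = (E + Y) - 151 = -151 + E + Y)
P = -27000
(A(121, -137) + R(4)) + P = ((-151 - 137 + 121) + 4²*(1 + 4)²) - 27000 = (-167 + 16*5²) - 27000 = (-167 + 16*25) - 27000 = (-167 + 400) - 27000 = 233 - 27000 = -26767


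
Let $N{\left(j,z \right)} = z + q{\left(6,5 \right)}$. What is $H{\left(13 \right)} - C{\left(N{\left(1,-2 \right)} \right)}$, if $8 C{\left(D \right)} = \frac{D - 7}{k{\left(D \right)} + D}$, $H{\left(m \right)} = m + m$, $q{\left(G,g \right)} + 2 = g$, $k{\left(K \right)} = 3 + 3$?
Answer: $\frac{731}{28} \approx 26.107$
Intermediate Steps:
$k{\left(K \right)} = 6$
$q{\left(G,g \right)} = -2 + g$
$H{\left(m \right)} = 2 m$
$N{\left(j,z \right)} = 3 + z$ ($N{\left(j,z \right)} = z + \left(-2 + 5\right) = z + 3 = 3 + z$)
$C{\left(D \right)} = \frac{-7 + D}{8 \left(6 + D\right)}$ ($C{\left(D \right)} = \frac{\left(D - 7\right) \frac{1}{6 + D}}{8} = \frac{\left(-7 + D\right) \frac{1}{6 + D}}{8} = \frac{\frac{1}{6 + D} \left(-7 + D\right)}{8} = \frac{-7 + D}{8 \left(6 + D\right)}$)
$H{\left(13 \right)} - C{\left(N{\left(1,-2 \right)} \right)} = 2 \cdot 13 - \frac{-7 + \left(3 - 2\right)}{8 \left(6 + \left(3 - 2\right)\right)} = 26 - \frac{-7 + 1}{8 \left(6 + 1\right)} = 26 - \frac{1}{8} \cdot \frac{1}{7} \left(-6\right) = 26 - - \frac{3}{28} = 26 + \frac{3}{28} = \frac{731}{28}$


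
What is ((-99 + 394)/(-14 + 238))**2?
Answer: 87025/50176 ≈ 1.7344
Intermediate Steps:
((-99 + 394)/(-14 + 238))**2 = (295/224)**2 = 87025/50176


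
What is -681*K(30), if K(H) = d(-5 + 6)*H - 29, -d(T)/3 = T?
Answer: 81039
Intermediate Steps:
d(T) = -3*T
K(H) = -29 - 3*H (K(H) = (-3*(-5 + 6))*H - 29 = (-3*1)*H - 29 = -3*H - 29 = -29 - 3*H)
-681*K(30) = -681*(-29 - 3*30) = -681*(-29 - 90) = -681*(-119) = 81039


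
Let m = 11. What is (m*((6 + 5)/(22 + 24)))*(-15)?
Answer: -1815/46 ≈ -39.457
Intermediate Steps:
(m*((6 + 5)/(22 + 24)))*(-15) = (11*((6 + 5)/(22 + 24)))*(-15) = (11*(11/46))*(-15) = (121/46)*(-15) = -1815/46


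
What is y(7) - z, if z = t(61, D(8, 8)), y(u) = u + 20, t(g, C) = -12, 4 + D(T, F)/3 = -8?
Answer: 39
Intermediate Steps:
D(T, F) = -36 (D(T, F) = -12 + 3*(-8) = -12 - 24 = -36)
y(u) = 20 + u
z = -12
y(7) - z = (20 + 7) - 1*(-12) = 27 + 12 = 39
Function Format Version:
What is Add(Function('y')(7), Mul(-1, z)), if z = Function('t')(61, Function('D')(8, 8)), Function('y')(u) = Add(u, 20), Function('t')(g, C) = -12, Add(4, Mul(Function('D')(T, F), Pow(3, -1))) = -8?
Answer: 39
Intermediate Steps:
Function('D')(T, F) = -36 (Function('D')(T, F) = Add(-12, Mul(3, -8)) = Add(-12, -24) = -36)
Function('y')(u) = Add(20, u)
z = -12
Add(Function('y')(7), Mul(-1, z)) = Add(Add(20, 7), Mul(-1, -12)) = Add(27, 12) = 39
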